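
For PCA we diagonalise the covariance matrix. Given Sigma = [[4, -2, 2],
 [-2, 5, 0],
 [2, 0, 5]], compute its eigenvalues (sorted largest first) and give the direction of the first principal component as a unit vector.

Step 1 — characteristic polynomial p(λ) = det(λI - Sigma) = λ³ - tr·λ² + c_1·λ - det, where tr = trace, c_1 = sum of the principal 2×2 minors, det = det(Sigma):
  tr = 4 + 5 + 5 = 14,
  c_1 = (4·5 - (-2)²) + (4·5 - (2)²) + (5·5 - (0)²) = 16 + 16 + 25 = 57,
  det = 4·(5·5 - (0)²) - (-2)·((-2)·5 - (0)·(2)) + (2)·((-2)·(0) - 5·(2)) = 4·(25) - (-2)·(-10) + (2)·(-10) = 60.
  So p(λ) = λ³ - 14λ² + 57λ - 60.
Step 2 — look for an integer root (rational root theorem: any rational root is an integer divisor of 60). Testing λ = 5:
  p(5) = 125 - 350 + 285 - 60 = 0  ✓
  Dividing out (λ - 5): p(λ) = (λ - 5)(λ² - 9λ + 12).
Step 3 — remaining eigenvalues from the quadratic λ² - 9λ + 12 = 0:
  Δ = 9² - 4·12 = 81 - 48 = 33,  λ = (9 ± √33)/2 = (9 ± 5.7446)/2 ≈ 7.3723 or 1.6277.
  Sorted: λ_1 = 7.3723,  λ_2 = 5,  λ_3 = 1.6277  (check: sum = 14 = tr ✓).

Step 4 — unit eigenvector for λ_1 ≈ 7.3723: v spans the null space of (Sigma - λ_1 I), whose rows are
  r_1 = (-3.3723, -2, 2),  r_2 = (-2, -2.3723, 0),  r_3 = (2, 0, -2.3723).
  v is orthogonal to every row, so take v ∝ r_1 × r_2 = ((-2)·(0) - (2)·(-2.3723), (2)·(-2) - (-3.3723)·(0), (-3.3723)·(-2.3723) - (-2)·(-2)) ≈ (4.7446, -4, 4).
  Let u = (4.7446, -4, 4).
  ||u|| = √((4.7446)² + (-4)² + (4)²) = √(54.5109) ≈ 7.3831,  v_1 = u/||u|| ≈ (0.6426, -0.5418, 0.5418) (||v_1|| = 1).

λ_1 = 7.3723,  λ_2 = 5,  λ_3 = 1.6277;  v_1 ≈ (0.6426, -0.5418, 0.5418)


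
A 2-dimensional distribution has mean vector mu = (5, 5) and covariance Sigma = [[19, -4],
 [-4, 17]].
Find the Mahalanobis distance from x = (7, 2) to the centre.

Step 1 — centre the observation: (x - mu) = (2, -3).

Step 2 — invert Sigma. det(Sigma) = 19·17 - (-4)² = 307.
  Sigma^{-1} = (1/det) · [[d, -b], [-b, a]] = [[0.0554, 0.013],
 [0.013, 0.0619]].

Step 3 — form the quadratic (x - mu)^T · Sigma^{-1} · (x - mu):
  Sigma^{-1} · (x - mu) = (0.0717, -0.1596).
  (x - mu)^T · [Sigma^{-1} · (x - mu)] = (2)·(0.0717) + (-3)·(-0.1596) = 0.6221.

Step 4 — take square root: d = √(0.6221) ≈ 0.7888.

d(x, mu) = √(0.6221) ≈ 0.7888


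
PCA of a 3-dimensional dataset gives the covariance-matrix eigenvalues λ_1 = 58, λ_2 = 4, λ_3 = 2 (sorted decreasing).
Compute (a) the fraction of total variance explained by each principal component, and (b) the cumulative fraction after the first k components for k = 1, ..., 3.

Step 1 — total variance = trace(Sigma) = Σ λ_i = 58 + 4 + 2 = 64.

Step 2 — fraction explained by component i = λ_i / Σ λ:
  PC1: 58/64 = 0.9062
  PC2: 4/64 = 0.0625
  PC3: 2/64 = 0.0312

Step 3 — cumulative fraction after k components = (λ_1 + ... + λ_k) / Σ λ:
  k = 1: 58/64 = 0.9062
  k = 2: (58 + 4)/64 = 62/64 = 0.9688
  k = 3: (58 + 4 + 2)/64 = 64/64 = 1

Summary (fraction, with percent):

explained: PC1 0.9062 (90.62%), PC2 0.0625 (6.25%), PC3 0.0312 (3.12%);  cumulative: 0.9062, 0.9688, 1


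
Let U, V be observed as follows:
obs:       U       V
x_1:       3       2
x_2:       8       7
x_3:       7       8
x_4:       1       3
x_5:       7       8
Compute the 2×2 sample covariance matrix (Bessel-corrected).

Step 1 — column means:
  mean(U) = (3 + 8 + 7 + 1 + 7) / 5 = 26/5 = 5.2
  mean(V) = (2 + 7 + 8 + 3 + 8) / 5 = 28/5 = 5.6

Step 2 — sample covariance S[i,j] = (1/(n-1)) · Σ_k (x_{k,i} - mean_i) · (x_{k,j} - mean_j), with n-1 = 4.
  S[U,U] = ((-2.2)·(-2.2) + (2.8)·(2.8) + (1.8)·(1.8) + (-4.2)·(-4.2) + (1.8)·(1.8)) / 4 = 36.8/4 = 9.2
  S[U,V] = ((-2.2)·(-3.6) + (2.8)·(1.4) + (1.8)·(2.4) + (-4.2)·(-2.6) + (1.8)·(2.4)) / 4 = 31.4/4 = 7.85
  S[V,V] = ((-3.6)·(-3.6) + (1.4)·(1.4) + (2.4)·(2.4) + (-2.6)·(-2.6) + (2.4)·(2.4)) / 4 = 33.2/4 = 8.3

S is symmetric (S[j,i] = S[i,j]). Assembling:

S = [[9.2, 7.85],
 [7.85, 8.3]]


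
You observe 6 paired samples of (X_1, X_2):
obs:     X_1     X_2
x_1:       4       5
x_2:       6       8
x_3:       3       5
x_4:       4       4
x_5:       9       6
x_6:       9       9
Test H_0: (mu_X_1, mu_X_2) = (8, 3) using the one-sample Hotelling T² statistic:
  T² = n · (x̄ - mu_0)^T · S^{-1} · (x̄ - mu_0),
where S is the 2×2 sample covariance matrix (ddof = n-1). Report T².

Step 1 — sample mean vector:
  mean(X_1) = (4 + 6 + 3 + 4 + 9 + 9) / 6 = 35/6 = 5.8333
  mean(X_2) = (5 + 8 + 5 + 4 + 6 + 9) / 6 = 37/6 = 6.1667
  x̄ = (5.8333, 6.1667),  deviation x̄ - mu_0 = (5.8333, 6.1667) - (8, 3) = (-2.1667, 3.1667).

Step 2 — sample covariance matrix, S[i,j] = (1/(n-1)) · Σ_k (x_{k,i} - mean_i) · (x_{k,j} - mean_j), divisor n-1 = 5:
  S[X_1,X_1] = ((-1.8333)·(-1.8333) + (0.1667)·(0.1667) + (-2.8333)·(-2.8333) + (-1.8333)·(-1.8333) + (3.1667)·(3.1667) + (3.1667)·(3.1667)) / 5 = 34.8333/5 = 6.9667
  S[X_1,X_2] = ((-1.8333)·(-1.1667) + (0.1667)·(1.8333) + (-2.8333)·(-1.1667) + (-1.8333)·(-2.1667) + (3.1667)·(-0.1667) + (3.1667)·(2.8333)) / 5 = 18.1667/5 = 3.6333
  S[X_2,X_2] = ((-1.1667)·(-1.1667) + (1.8333)·(1.8333) + (-1.1667)·(-1.1667) + (-2.1667)·(-2.1667) + (-0.1667)·(-0.1667) + (2.8333)·(2.8333)) / 5 = 18.8333/5 = 3.7667
  S = [[6.9667, 3.6333],
 [3.6333, 3.7667]].

Step 3 — invert S. det(S) = 6.9667·3.7667 - (3.6333)² = 13.04.
  S^{-1} = (1/det) · [[d, -b], [-b, a]] = [[0.2889, -0.2786],
 [-0.2786, 0.5343]].

Step 4 — quadratic form (x̄ - mu_0)^T · S^{-1} · (x̄ - mu_0):
  S^{-1} · (x̄ - mu_0) = (-1.5082, 2.2955),
  (x̄ - mu_0)^T · [...] = (-2.1667)·(-1.5082) + (3.1667)·(2.2955) = 10.5368.

Step 5 — scale by n: T² = 6 · 10.5368 = 63.2209.

T² ≈ 63.2209


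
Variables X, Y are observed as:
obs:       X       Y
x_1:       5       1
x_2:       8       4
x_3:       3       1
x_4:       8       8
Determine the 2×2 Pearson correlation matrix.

Step 1 — column means:
  mean(X) = (5 + 8 + 3 + 8) / 4 = 24/4 = 6
  mean(Y) = (1 + 4 + 1 + 8) / 4 = 14/4 = 3.5

Step 2 — sample variances and covariances s[i,j] = (1/(n-1)) · Σ_k (x_{k,i} - mean_i) · (x_{k,j} - mean_j), with n-1 = 3:
  s[X,X] = ((-1)·(-1) + (2)·(2) + (-3)·(-3) + (2)·(2)) / 3 = 18/3 = 6
  s[X,Y] = ((-1)·(-2.5) + (2)·(0.5) + (-3)·(-2.5) + (2)·(4.5)) / 3 = 20/3 = 6.6667
  s[Y,Y] = ((-2.5)·(-2.5) + (0.5)·(0.5) + (-2.5)·(-2.5) + (4.5)·(4.5)) / 3 = 33/3 = 11
  Sample standard deviations s_i = √(s[i,i]):
  s(X) = √(6) = 2.4495
  s(Y) = √(11) = 3.3166

Step 3 — r_{ij} = s_{ij} / (s_i · s_j):
  r[X,X] = 1 (diagonal).
  r[X,Y] = 6.6667 / (2.4495 · 3.3166) = 6.6667 / 8.124 = 0.8206
  r[Y,Y] = 1 (diagonal).

R is symmetric with unit diagonal. Assembling:

R = [[1, 0.8206],
 [0.8206, 1]]


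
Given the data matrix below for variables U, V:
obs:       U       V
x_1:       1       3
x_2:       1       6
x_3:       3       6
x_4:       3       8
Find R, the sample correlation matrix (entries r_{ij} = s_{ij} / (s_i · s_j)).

Step 1 — column means:
  mean(U) = (1 + 1 + 3 + 3) / 4 = 8/4 = 2
  mean(V) = (3 + 6 + 6 + 8) / 4 = 23/4 = 5.75

Step 2 — sample variances and covariances s[i,j] = (1/(n-1)) · Σ_k (x_{k,i} - mean_i) · (x_{k,j} - mean_j), with n-1 = 3:
  s[U,U] = ((-1)·(-1) + (-1)·(-1) + (1)·(1) + (1)·(1)) / 3 = 4/3 = 1.3333
  s[U,V] = ((-1)·(-2.75) + (-1)·(0.25) + (1)·(0.25) + (1)·(2.25)) / 3 = 5/3 = 1.6667
  s[V,V] = ((-2.75)·(-2.75) + (0.25)·(0.25) + (0.25)·(0.25) + (2.25)·(2.25)) / 3 = 12.75/3 = 4.25
  Sample standard deviations s_i = √(s[i,i]):
  s(U) = √(1.3333) = 1.1547
  s(V) = √(4.25) = 2.0616

Step 3 — r_{ij} = s_{ij} / (s_i · s_j):
  r[U,U] = 1 (diagonal).
  r[U,V] = 1.6667 / (1.1547 · 2.0616) = 1.6667 / 2.3805 = 0.7001
  r[V,V] = 1 (diagonal).

R is symmetric with unit diagonal. Assembling:

R = [[1, 0.7001],
 [0.7001, 1]]


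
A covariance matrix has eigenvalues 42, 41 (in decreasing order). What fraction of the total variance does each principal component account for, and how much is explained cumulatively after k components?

Step 1 — total variance = trace(Sigma) = Σ λ_i = 42 + 41 = 83.

Step 2 — fraction explained by component i = λ_i / Σ λ:
  PC1: 42/83 = 0.506
  PC2: 41/83 = 0.494

Step 3 — cumulative fraction after k components = (λ_1 + ... + λ_k) / Σ λ:
  k = 1: 42/83 = 0.506
  k = 2: (42 + 41)/83 = 83/83 = 1

Summary (fraction, with percent):

explained: PC1 0.506 (50.6%), PC2 0.494 (49.4%);  cumulative: 0.506, 1


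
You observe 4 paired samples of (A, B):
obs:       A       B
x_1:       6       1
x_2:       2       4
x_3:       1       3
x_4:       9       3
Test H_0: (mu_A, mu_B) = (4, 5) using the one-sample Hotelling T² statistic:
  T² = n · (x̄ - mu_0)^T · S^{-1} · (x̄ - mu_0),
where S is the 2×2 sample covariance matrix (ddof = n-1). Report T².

Step 1 — sample mean vector:
  mean(A) = (6 + 2 + 1 + 9) / 4 = 18/4 = 4.5
  mean(B) = (1 + 4 + 3 + 3) / 4 = 11/4 = 2.75
  x̄ = (4.5, 2.75),  deviation x̄ - mu_0 = (4.5, 2.75) - (4, 5) = (0.5, -2.25).

Step 2 — sample covariance matrix, S[i,j] = (1/(n-1)) · Σ_k (x_{k,i} - mean_i) · (x_{k,j} - mean_j), divisor n-1 = 3:
  S[A,A] = ((1.5)·(1.5) + (-2.5)·(-2.5) + (-3.5)·(-3.5) + (4.5)·(4.5)) / 3 = 41/3 = 13.6667
  S[A,B] = ((1.5)·(-1.75) + (-2.5)·(1.25) + (-3.5)·(0.25) + (4.5)·(0.25)) / 3 = -5.5/3 = -1.8333
  S[B,B] = ((-1.75)·(-1.75) + (1.25)·(1.25) + (0.25)·(0.25) + (0.25)·(0.25)) / 3 = 4.75/3 = 1.5833
  S = [[13.6667, -1.8333],
 [-1.8333, 1.5833]].

Step 3 — invert S. det(S) = 13.6667·1.5833 - (-1.8333)² = 18.2778.
  S^{-1} = (1/det) · [[d, -b], [-b, a]] = [[0.0866, 0.1003],
 [0.1003, 0.7477]].

Step 4 — quadratic form (x̄ - mu_0)^T · S^{-1} · (x̄ - mu_0):
  S^{-1} · (x̄ - mu_0) = (-0.1824, -1.6322),
  (x̄ - mu_0)^T · [...] = (0.5)·(-0.1824) + (-2.25)·(-1.6322) = 3.5813.

Step 5 — scale by n: T² = 4 · 3.5813 = 14.3252.

T² ≈ 14.3252


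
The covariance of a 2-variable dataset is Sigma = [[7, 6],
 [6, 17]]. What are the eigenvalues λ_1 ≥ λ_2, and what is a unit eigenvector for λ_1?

Step 1 — characteristic polynomial of 2×2 Sigma:
  det(Sigma - λI) = λ² - trace · λ + det = 0.
  trace = 7 + 17 = 24, det = 7·17 - (6)² = 83.
Step 2 — discriminant:
  Δ = trace² - 4·det = 576 - 332 = 244.
Step 3 — eigenvalues:
  λ = (trace ± √Δ)/2 = (24 ± 15.6205)/2,
  λ_1 = 19.8102,  λ_2 = 4.1898.

Step 4 — unit eigenvector for λ_1: solve (Sigma - λ_1 I)v = 0. First row:
  (7 - 19.8102)·v_x + (6)·v_y = 0, i.e. (-12.8102)·v_x + (6)·v_y = 0,
  so v ∝ (b, λ_1 - a) = (6, 12.8102) = u.
  ||u|| = √((6)² + (12.8102)²) = √(200.1025) ≈ 14.1458,
  v_1 = u/||u|| ≈ (0.4242, 0.9056) (||v_1|| = 1).

λ_1 = 19.8102,  λ_2 = 4.1898;  v_1 ≈ (0.4242, 0.9056)


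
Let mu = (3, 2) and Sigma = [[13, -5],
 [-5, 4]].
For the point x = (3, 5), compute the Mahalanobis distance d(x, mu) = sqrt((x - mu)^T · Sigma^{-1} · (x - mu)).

Step 1 — centre the observation: (x - mu) = (0, 3).

Step 2 — invert Sigma. det(Sigma) = 13·4 - (-5)² = 27.
  Sigma^{-1} = (1/det) · [[d, -b], [-b, a]] = [[0.1481, 0.1852],
 [0.1852, 0.4815]].

Step 3 — form the quadratic (x - mu)^T · Sigma^{-1} · (x - mu):
  Sigma^{-1} · (x - mu) = (0.5556, 1.4444).
  (x - mu)^T · [Sigma^{-1} · (x - mu)] = (0)·(0.5556) + (3)·(1.4444) = 4.3333.

Step 4 — take square root: d = √(4.3333) ≈ 2.0817.

d(x, mu) = √(4.3333) ≈ 2.0817


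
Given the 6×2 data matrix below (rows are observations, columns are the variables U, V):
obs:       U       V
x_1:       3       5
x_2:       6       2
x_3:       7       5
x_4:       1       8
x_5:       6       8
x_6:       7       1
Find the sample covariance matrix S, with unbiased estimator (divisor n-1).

Step 1 — column means:
  mean(U) = (3 + 6 + 7 + 1 + 6 + 7) / 6 = 30/6 = 5
  mean(V) = (5 + 2 + 5 + 8 + 8 + 1) / 6 = 29/6 = 4.8333

Step 2 — sample covariance S[i,j] = (1/(n-1)) · Σ_k (x_{k,i} - mean_i) · (x_{k,j} - mean_j), with n-1 = 5.
  S[U,U] = ((-2)·(-2) + (1)·(1) + (2)·(2) + (-4)·(-4) + (1)·(1) + (2)·(2)) / 5 = 30/5 = 6
  S[U,V] = ((-2)·(0.1667) + (1)·(-2.8333) + (2)·(0.1667) + (-4)·(3.1667) + (1)·(3.1667) + (2)·(-3.8333)) / 5 = -20/5 = -4
  S[V,V] = ((0.1667)·(0.1667) + (-2.8333)·(-2.8333) + (0.1667)·(0.1667) + (3.1667)·(3.1667) + (3.1667)·(3.1667) + (-3.8333)·(-3.8333)) / 5 = 42.8333/5 = 8.5667

S is symmetric (S[j,i] = S[i,j]). Assembling:

S = [[6, -4],
 [-4, 8.5667]]


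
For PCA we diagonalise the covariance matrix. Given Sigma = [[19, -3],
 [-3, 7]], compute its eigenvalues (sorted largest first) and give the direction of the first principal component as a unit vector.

Step 1 — characteristic polynomial of 2×2 Sigma:
  det(Sigma - λI) = λ² - trace · λ + det = 0.
  trace = 19 + 7 = 26, det = 19·7 - (-3)² = 124.
Step 2 — discriminant:
  Δ = trace² - 4·det = 676 - 496 = 180.
Step 3 — eigenvalues:
  λ = (trace ± √Δ)/2 = (26 ± 13.4164)/2,
  λ_1 = 19.7082,  λ_2 = 6.2918.

Step 4 — unit eigenvector for λ_1: solve (Sigma - λ_1 I)v = 0. First row:
  (19 - 19.7082)·v_x + (-3)·v_y = 0, i.e. (-0.7082)·v_x + (-3)·v_y = 0,
  so v ∝ (b, λ_1 - a) = (-3, 0.7082); multiply by -1 so the first entry is positive: u = (3, -0.7082).
  ||u|| = √((3)² + (-0.7082)²) = √(9.5016) ≈ 3.0825,
  v_1 = u/||u|| ≈ (0.9732, -0.2298) (||v_1|| = 1).

λ_1 = 19.7082,  λ_2 = 6.2918;  v_1 ≈ (0.9732, -0.2298)


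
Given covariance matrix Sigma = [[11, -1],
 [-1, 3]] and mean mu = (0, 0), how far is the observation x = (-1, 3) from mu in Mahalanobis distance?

Step 1 — centre the observation: (x - mu) = (-1, 3).

Step 2 — invert Sigma. det(Sigma) = 11·3 - (-1)² = 32.
  Sigma^{-1} = (1/det) · [[d, -b], [-b, a]] = [[0.0938, 0.0312],
 [0.0312, 0.3438]].

Step 3 — form the quadratic (x - mu)^T · Sigma^{-1} · (x - mu):
  Sigma^{-1} · (x - mu) = (0, 1).
  (x - mu)^T · [Sigma^{-1} · (x - mu)] = (-1)·(0) + (3)·(1) = 3.

Step 4 — take square root: d = √(3) ≈ 1.7321.

d(x, mu) = √(3) ≈ 1.7321


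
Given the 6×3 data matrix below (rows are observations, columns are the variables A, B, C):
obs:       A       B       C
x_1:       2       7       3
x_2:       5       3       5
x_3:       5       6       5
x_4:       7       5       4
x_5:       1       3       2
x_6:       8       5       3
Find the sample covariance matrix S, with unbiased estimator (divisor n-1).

Step 1 — column means:
  mean(A) = (2 + 5 + 5 + 7 + 1 + 8) / 6 = 28/6 = 4.6667
  mean(B) = (7 + 3 + 6 + 5 + 3 + 5) / 6 = 29/6 = 4.8333
  mean(C) = (3 + 5 + 5 + 4 + 2 + 3) / 6 = 22/6 = 3.6667

Step 2 — sample covariance S[i,j] = (1/(n-1)) · Σ_k (x_{k,i} - mean_i) · (x_{k,j} - mean_j), with n-1 = 5.
  S[A,A] = ((-2.6667)·(-2.6667) + (0.3333)·(0.3333) + (0.3333)·(0.3333) + (2.3333)·(2.3333) + (-3.6667)·(-3.6667) + (3.3333)·(3.3333)) / 5 = 37.3333/5 = 7.4667
  S[A,B] = ((-2.6667)·(2.1667) + (0.3333)·(-1.8333) + (0.3333)·(1.1667) + (2.3333)·(0.1667) + (-3.6667)·(-1.8333) + (3.3333)·(0.1667)) / 5 = 1.6667/5 = 0.3333
  S[A,C] = ((-2.6667)·(-0.6667) + (0.3333)·(1.3333) + (0.3333)·(1.3333) + (2.3333)·(0.3333) + (-3.6667)·(-1.6667) + (3.3333)·(-0.6667)) / 5 = 7.3333/5 = 1.4667
  S[B,B] = ((2.1667)·(2.1667) + (-1.8333)·(-1.8333) + (1.1667)·(1.1667) + (0.1667)·(0.1667) + (-1.8333)·(-1.8333) + (0.1667)·(0.1667)) / 5 = 12.8333/5 = 2.5667
  S[B,C] = ((2.1667)·(-0.6667) + (-1.8333)·(1.3333) + (1.1667)·(1.3333) + (0.1667)·(0.3333) + (-1.8333)·(-1.6667) + (0.1667)·(-0.6667)) / 5 = 0.6667/5 = 0.1333
  S[C,C] = ((-0.6667)·(-0.6667) + (1.3333)·(1.3333) + (1.3333)·(1.3333) + (0.3333)·(0.3333) + (-1.6667)·(-1.6667) + (-0.6667)·(-0.6667)) / 5 = 7.3333/5 = 1.4667

S is symmetric (S[j,i] = S[i,j]). Assembling:

S = [[7.4667, 0.3333, 1.4667],
 [0.3333, 2.5667, 0.1333],
 [1.4667, 0.1333, 1.4667]]


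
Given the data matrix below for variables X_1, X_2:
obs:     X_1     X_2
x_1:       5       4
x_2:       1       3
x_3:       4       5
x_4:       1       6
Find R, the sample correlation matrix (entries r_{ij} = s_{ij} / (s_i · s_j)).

Step 1 — column means:
  mean(X_1) = (5 + 1 + 4 + 1) / 4 = 11/4 = 2.75
  mean(X_2) = (4 + 3 + 5 + 6) / 4 = 18/4 = 4.5

Step 2 — sample variances and covariances s[i,j] = (1/(n-1)) · Σ_k (x_{k,i} - mean_i) · (x_{k,j} - mean_j), with n-1 = 3:
  s[X_1,X_1] = ((2.25)·(2.25) + (-1.75)·(-1.75) + (1.25)·(1.25) + (-1.75)·(-1.75)) / 3 = 12.75/3 = 4.25
  s[X_1,X_2] = ((2.25)·(-0.5) + (-1.75)·(-1.5) + (1.25)·(0.5) + (-1.75)·(1.5)) / 3 = -0.5/3 = -0.1667
  s[X_2,X_2] = ((-0.5)·(-0.5) + (-1.5)·(-1.5) + (0.5)·(0.5) + (1.5)·(1.5)) / 3 = 5/3 = 1.6667
  Sample standard deviations s_i = √(s[i,i]):
  s(X_1) = √(4.25) = 2.0616
  s(X_2) = √(1.6667) = 1.291

Step 3 — r_{ij} = s_{ij} / (s_i · s_j):
  r[X_1,X_1] = 1 (diagonal).
  r[X_1,X_2] = -0.1667 / (2.0616 · 1.291) = -0.1667 / 2.6615 = -0.0626
  r[X_2,X_2] = 1 (diagonal).

R is symmetric with unit diagonal. Assembling:

R = [[1, -0.0626],
 [-0.0626, 1]]


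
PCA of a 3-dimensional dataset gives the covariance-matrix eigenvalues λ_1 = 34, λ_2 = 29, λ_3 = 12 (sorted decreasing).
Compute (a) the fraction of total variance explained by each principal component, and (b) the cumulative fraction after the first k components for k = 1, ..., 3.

Step 1 — total variance = trace(Sigma) = Σ λ_i = 34 + 29 + 12 = 75.

Step 2 — fraction explained by component i = λ_i / Σ λ:
  PC1: 34/75 = 0.4533
  PC2: 29/75 = 0.3867
  PC3: 12/75 = 0.16

Step 3 — cumulative fraction after k components = (λ_1 + ... + λ_k) / Σ λ:
  k = 1: 34/75 = 0.4533
  k = 2: (34 + 29)/75 = 63/75 = 0.84
  k = 3: (34 + 29 + 12)/75 = 75/75 = 1

Summary (fraction, with percent):

explained: PC1 0.4533 (45.33%), PC2 0.3867 (38.67%), PC3 0.16 (16%);  cumulative: 0.4533, 0.84, 1


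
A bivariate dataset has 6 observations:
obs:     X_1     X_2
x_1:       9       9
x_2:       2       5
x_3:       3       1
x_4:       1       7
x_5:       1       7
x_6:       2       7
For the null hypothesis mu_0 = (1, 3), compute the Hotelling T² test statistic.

Step 1 — sample mean vector:
  mean(X_1) = (9 + 2 + 3 + 1 + 1 + 2) / 6 = 18/6 = 3
  mean(X_2) = (9 + 5 + 1 + 7 + 7 + 7) / 6 = 36/6 = 6
  x̄ = (3, 6),  deviation x̄ - mu_0 = (3, 6) - (1, 3) = (2, 3).

Step 2 — sample covariance matrix, S[i,j] = (1/(n-1)) · Σ_k (x_{k,i} - mean_i) · (x_{k,j} - mean_j), divisor n-1 = 5:
  S[X_1,X_1] = ((6)·(6) + (-1)·(-1) + (0)·(0) + (-2)·(-2) + (-2)·(-2) + (-1)·(-1)) / 5 = 46/5 = 9.2
  S[X_1,X_2] = ((6)·(3) + (-1)·(-1) + (0)·(-5) + (-2)·(1) + (-2)·(1) + (-1)·(1)) / 5 = 14/5 = 2.8
  S[X_2,X_2] = ((3)·(3) + (-1)·(-1) + (-5)·(-5) + (1)·(1) + (1)·(1) + (1)·(1)) / 5 = 38/5 = 7.6
  S = [[9.2, 2.8],
 [2.8, 7.6]].

Step 3 — invert S. det(S) = 9.2·7.6 - (2.8)² = 62.08.
  S^{-1} = (1/det) · [[d, -b], [-b, a]] = [[0.1224, -0.0451],
 [-0.0451, 0.1482]].

Step 4 — quadratic form (x̄ - mu_0)^T · S^{-1} · (x̄ - mu_0):
  S^{-1} · (x̄ - mu_0) = (0.1095, 0.3544),
  (x̄ - mu_0)^T · [...] = (2)·(0.1095) + (3)·(0.3544) = 1.2822.

Step 5 — scale by n: T² = 6 · 1.2822 = 7.6933.

T² ≈ 7.6933


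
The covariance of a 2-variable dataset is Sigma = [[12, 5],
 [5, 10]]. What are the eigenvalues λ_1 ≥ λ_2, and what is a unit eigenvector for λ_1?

Step 1 — characteristic polynomial of 2×2 Sigma:
  det(Sigma - λI) = λ² - trace · λ + det = 0.
  trace = 12 + 10 = 22, det = 12·10 - (5)² = 95.
Step 2 — discriminant:
  Δ = trace² - 4·det = 484 - 380 = 104.
Step 3 — eigenvalues:
  λ = (trace ± √Δ)/2 = (22 ± 10.198)/2,
  λ_1 = 16.099,  λ_2 = 5.901.

Step 4 — unit eigenvector for λ_1: solve (Sigma - λ_1 I)v = 0. First row:
  (12 - 16.099)·v_x + (5)·v_y = 0, i.e. (-4.099)·v_x + (5)·v_y = 0,
  so v ∝ (b, λ_1 - a) = (5, 4.099) = u.
  ||u|| = √((5)² + (4.099)²) = √(41.802) ≈ 6.4654,
  v_1 = u/||u|| ≈ (0.7733, 0.634) (||v_1|| = 1).

λ_1 = 16.099,  λ_2 = 5.901;  v_1 ≈ (0.7733, 0.634)


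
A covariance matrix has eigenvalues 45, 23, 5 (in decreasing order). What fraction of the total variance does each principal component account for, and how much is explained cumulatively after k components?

Step 1 — total variance = trace(Sigma) = Σ λ_i = 45 + 23 + 5 = 73.

Step 2 — fraction explained by component i = λ_i / Σ λ:
  PC1: 45/73 = 0.6164
  PC2: 23/73 = 0.3151
  PC3: 5/73 = 0.0685

Step 3 — cumulative fraction after k components = (λ_1 + ... + λ_k) / Σ λ:
  k = 1: 45/73 = 0.6164
  k = 2: (45 + 23)/73 = 68/73 = 0.9315
  k = 3: (45 + 23 + 5)/73 = 73/73 = 1

Summary (fraction, with percent):

explained: PC1 0.6164 (61.64%), PC2 0.3151 (31.51%), PC3 0.0685 (6.85%);  cumulative: 0.6164, 0.9315, 1


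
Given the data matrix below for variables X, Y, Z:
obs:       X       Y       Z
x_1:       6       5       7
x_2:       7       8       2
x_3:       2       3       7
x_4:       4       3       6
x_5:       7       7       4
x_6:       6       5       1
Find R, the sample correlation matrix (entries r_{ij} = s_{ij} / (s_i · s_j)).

Step 1 — column means:
  mean(X) = (6 + 7 + 2 + 4 + 7 + 6) / 6 = 32/6 = 5.3333
  mean(Y) = (5 + 8 + 3 + 3 + 7 + 5) / 6 = 31/6 = 5.1667
  mean(Z) = (7 + 2 + 7 + 6 + 4 + 1) / 6 = 27/6 = 4.5

Step 2 — sample variances and covariances s[i,j] = (1/(n-1)) · Σ_k (x_{k,i} - mean_i) · (x_{k,j} - mean_j), with n-1 = 5:
  s[X,X] = ((0.6667)·(0.6667) + (1.6667)·(1.6667) + (-3.3333)·(-3.3333) + (-1.3333)·(-1.3333) + (1.6667)·(1.6667) + (0.6667)·(0.6667)) / 5 = 19.3333/5 = 3.8667
  s[X,Y] = ((0.6667)·(-0.1667) + (1.6667)·(2.8333) + (-3.3333)·(-2.1667) + (-1.3333)·(-2.1667) + (1.6667)·(1.8333) + (0.6667)·(-0.1667)) / 5 = 17.6667/5 = 3.5333
  s[X,Z] = ((0.6667)·(2.5) + (1.6667)·(-2.5) + (-3.3333)·(2.5) + (-1.3333)·(1.5) + (1.6667)·(-0.5) + (0.6667)·(-3.5)) / 5 = -16/5 = -3.2
  s[Y,Y] = ((-0.1667)·(-0.1667) + (2.8333)·(2.8333) + (-2.1667)·(-2.1667) + (-2.1667)·(-2.1667) + (1.8333)·(1.8333) + (-0.1667)·(-0.1667)) / 5 = 20.8333/5 = 4.1667
  s[Y,Z] = ((-0.1667)·(2.5) + (2.8333)·(-2.5) + (-2.1667)·(2.5) + (-2.1667)·(1.5) + (1.8333)·(-0.5) + (-0.1667)·(-3.5)) / 5 = -16.5/5 = -3.3
  s[Z,Z] = ((2.5)·(2.5) + (-2.5)·(-2.5) + (2.5)·(2.5) + (1.5)·(1.5) + (-0.5)·(-0.5) + (-3.5)·(-3.5)) / 5 = 33.5/5 = 6.7
  Sample standard deviations s_i = √(s[i,i]):
  s(X) = √(3.8667) = 1.9664
  s(Y) = √(4.1667) = 2.0412
  s(Z) = √(6.7) = 2.5884

Step 3 — r_{ij} = s_{ij} / (s_i · s_j):
  r[X,X] = 1 (diagonal).
  r[X,Y] = 3.5333 / (1.9664 · 2.0412) = 3.5333 / 4.0139 = 0.8803
  r[X,Z] = -3.2 / (1.9664 · 2.5884) = -3.2 / 5.0899 = -0.6287
  r[Y,Y] = 1 (diagonal).
  r[Y,Z] = -3.3 / (2.0412 · 2.5884) = -3.3 / 5.2836 = -0.6246
  r[Z,Z] = 1 (diagonal).

R is symmetric with unit diagonal. Assembling:

R = [[1, 0.8803, -0.6287],
 [0.8803, 1, -0.6246],
 [-0.6287, -0.6246, 1]]


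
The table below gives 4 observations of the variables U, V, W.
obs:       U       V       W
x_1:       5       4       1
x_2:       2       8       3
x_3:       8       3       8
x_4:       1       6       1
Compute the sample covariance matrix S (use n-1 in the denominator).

Step 1 — column means:
  mean(U) = (5 + 2 + 8 + 1) / 4 = 16/4 = 4
  mean(V) = (4 + 8 + 3 + 6) / 4 = 21/4 = 5.25
  mean(W) = (1 + 3 + 8 + 1) / 4 = 13/4 = 3.25

Step 2 — sample covariance S[i,j] = (1/(n-1)) · Σ_k (x_{k,i} - mean_i) · (x_{k,j} - mean_j), with n-1 = 3.
  S[U,U] = ((1)·(1) + (-2)·(-2) + (4)·(4) + (-3)·(-3)) / 3 = 30/3 = 10
  S[U,V] = ((1)·(-1.25) + (-2)·(2.75) + (4)·(-2.25) + (-3)·(0.75)) / 3 = -18/3 = -6
  S[U,W] = ((1)·(-2.25) + (-2)·(-0.25) + (4)·(4.75) + (-3)·(-2.25)) / 3 = 24/3 = 8
  S[V,V] = ((-1.25)·(-1.25) + (2.75)·(2.75) + (-2.25)·(-2.25) + (0.75)·(0.75)) / 3 = 14.75/3 = 4.9167
  S[V,W] = ((-1.25)·(-2.25) + (2.75)·(-0.25) + (-2.25)·(4.75) + (0.75)·(-2.25)) / 3 = -10.25/3 = -3.4167
  S[W,W] = ((-2.25)·(-2.25) + (-0.25)·(-0.25) + (4.75)·(4.75) + (-2.25)·(-2.25)) / 3 = 32.75/3 = 10.9167

S is symmetric (S[j,i] = S[i,j]). Assembling:

S = [[10, -6, 8],
 [-6, 4.9167, -3.4167],
 [8, -3.4167, 10.9167]]


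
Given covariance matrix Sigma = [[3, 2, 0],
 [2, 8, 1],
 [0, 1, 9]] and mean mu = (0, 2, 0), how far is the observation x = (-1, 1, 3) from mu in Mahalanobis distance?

Step 1 — centre the observation: (x - mu) = (-1, -1, 3).

Step 2 — invert Sigma (cofactor / det for 3×3, or solve directly):
  Sigma^{-1} = [[0.4011, -0.1017, 0.0113],
 [-0.1017, 0.1525, -0.0169],
 [0.0113, -0.0169, 0.113]].

Step 3 — form the quadratic (x - mu)^T · Sigma^{-1} · (x - mu):
  Sigma^{-1} · (x - mu) = (-0.2655, -0.1017, 0.3446).
  (x - mu)^T · [Sigma^{-1} · (x - mu)] = (-1)·(-0.2655) + (-1)·(-0.1017) + (3)·(0.3446) = 1.4011.

Step 4 — take square root: d = √(1.4011) ≈ 1.1837.

d(x, mu) = √(1.4011) ≈ 1.1837


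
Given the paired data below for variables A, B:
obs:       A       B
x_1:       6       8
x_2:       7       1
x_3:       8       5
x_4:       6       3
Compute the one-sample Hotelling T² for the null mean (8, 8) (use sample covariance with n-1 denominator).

Step 1 — sample mean vector:
  mean(A) = (6 + 7 + 8 + 6) / 4 = 27/4 = 6.75
  mean(B) = (8 + 1 + 5 + 3) / 4 = 17/4 = 4.25
  x̄ = (6.75, 4.25),  deviation x̄ - mu_0 = (6.75, 4.25) - (8, 8) = (-1.25, -3.75).

Step 2 — sample covariance matrix, S[i,j] = (1/(n-1)) · Σ_k (x_{k,i} - mean_i) · (x_{k,j} - mean_j), divisor n-1 = 3:
  S[A,A] = ((-0.75)·(-0.75) + (0.25)·(0.25) + (1.25)·(1.25) + (-0.75)·(-0.75)) / 3 = 2.75/3 = 0.9167
  S[A,B] = ((-0.75)·(3.75) + (0.25)·(-3.25) + (1.25)·(0.75) + (-0.75)·(-1.25)) / 3 = -1.75/3 = -0.5833
  S[B,B] = ((3.75)·(3.75) + (-3.25)·(-3.25) + (0.75)·(0.75) + (-1.25)·(-1.25)) / 3 = 26.75/3 = 8.9167
  S = [[0.9167, -0.5833],
 [-0.5833, 8.9167]].

Step 3 — invert S. det(S) = 0.9167·8.9167 - (-0.5833)² = 7.8333.
  S^{-1} = (1/det) · [[d, -b], [-b, a]] = [[1.1383, 0.0745],
 [0.0745, 0.117]].

Step 4 — quadratic form (x̄ - mu_0)^T · S^{-1} · (x̄ - mu_0):
  S^{-1} · (x̄ - mu_0) = (-1.7021, -0.5319),
  (x̄ - mu_0)^T · [...] = (-1.25)·(-1.7021) + (-3.75)·(-0.5319) = 4.1223.

Step 5 — scale by n: T² = 4 · 4.1223 = 16.4894.

T² ≈ 16.4894


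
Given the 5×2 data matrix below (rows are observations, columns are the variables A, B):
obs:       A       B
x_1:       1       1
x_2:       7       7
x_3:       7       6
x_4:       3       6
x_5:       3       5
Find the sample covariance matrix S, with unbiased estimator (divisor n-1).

Step 1 — column means:
  mean(A) = (1 + 7 + 7 + 3 + 3) / 5 = 21/5 = 4.2
  mean(B) = (1 + 7 + 6 + 6 + 5) / 5 = 25/5 = 5

Step 2 — sample covariance S[i,j] = (1/(n-1)) · Σ_k (x_{k,i} - mean_i) · (x_{k,j} - mean_j), with n-1 = 4.
  S[A,A] = ((-3.2)·(-3.2) + (2.8)·(2.8) + (2.8)·(2.8) + (-1.2)·(-1.2) + (-1.2)·(-1.2)) / 4 = 28.8/4 = 7.2
  S[A,B] = ((-3.2)·(-4) + (2.8)·(2) + (2.8)·(1) + (-1.2)·(1) + (-1.2)·(0)) / 4 = 20/4 = 5
  S[B,B] = ((-4)·(-4) + (2)·(2) + (1)·(1) + (1)·(1) + (0)·(0)) / 4 = 22/4 = 5.5

S is symmetric (S[j,i] = S[i,j]). Assembling:

S = [[7.2, 5],
 [5, 5.5]]


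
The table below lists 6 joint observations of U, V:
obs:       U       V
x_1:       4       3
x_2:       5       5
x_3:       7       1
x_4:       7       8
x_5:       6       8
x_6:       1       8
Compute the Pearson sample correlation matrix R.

Step 1 — column means:
  mean(U) = (4 + 5 + 7 + 7 + 6 + 1) / 6 = 30/6 = 5
  mean(V) = (3 + 5 + 1 + 8 + 8 + 8) / 6 = 33/6 = 5.5

Step 2 — sample variances and covariances s[i,j] = (1/(n-1)) · Σ_k (x_{k,i} - mean_i) · (x_{k,j} - mean_j), with n-1 = 5:
  s[U,U] = ((-1)·(-1) + (0)·(0) + (2)·(2) + (2)·(2) + (1)·(1) + (-4)·(-4)) / 5 = 26/5 = 5.2
  s[U,V] = ((-1)·(-2.5) + (0)·(-0.5) + (2)·(-4.5) + (2)·(2.5) + (1)·(2.5) + (-4)·(2.5)) / 5 = -9/5 = -1.8
  s[V,V] = ((-2.5)·(-2.5) + (-0.5)·(-0.5) + (-4.5)·(-4.5) + (2.5)·(2.5) + (2.5)·(2.5) + (2.5)·(2.5)) / 5 = 45.5/5 = 9.1
  Sample standard deviations s_i = √(s[i,i]):
  s(U) = √(5.2) = 2.2804
  s(V) = √(9.1) = 3.0166

Step 3 — r_{ij} = s_{ij} / (s_i · s_j):
  r[U,U] = 1 (diagonal).
  r[U,V] = -1.8 / (2.2804 · 3.0166) = -1.8 / 6.879 = -0.2617
  r[V,V] = 1 (diagonal).

R is symmetric with unit diagonal. Assembling:

R = [[1, -0.2617],
 [-0.2617, 1]]


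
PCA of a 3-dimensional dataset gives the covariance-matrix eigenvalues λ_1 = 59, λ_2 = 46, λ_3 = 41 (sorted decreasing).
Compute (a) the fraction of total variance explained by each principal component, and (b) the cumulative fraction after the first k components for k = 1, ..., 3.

Step 1 — total variance = trace(Sigma) = Σ λ_i = 59 + 46 + 41 = 146.

Step 2 — fraction explained by component i = λ_i / Σ λ:
  PC1: 59/146 = 0.4041
  PC2: 46/146 = 0.3151
  PC3: 41/146 = 0.2808

Step 3 — cumulative fraction after k components = (λ_1 + ... + λ_k) / Σ λ:
  k = 1: 59/146 = 0.4041
  k = 2: (59 + 46)/146 = 105/146 = 0.7192
  k = 3: (59 + 46 + 41)/146 = 146/146 = 1

Summary (fraction, with percent):

explained: PC1 0.4041 (40.41%), PC2 0.3151 (31.51%), PC3 0.2808 (28.08%);  cumulative: 0.4041, 0.7192, 1


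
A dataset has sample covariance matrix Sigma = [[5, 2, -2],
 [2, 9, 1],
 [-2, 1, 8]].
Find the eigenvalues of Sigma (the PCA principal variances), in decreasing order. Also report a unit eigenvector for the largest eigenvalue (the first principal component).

Step 1 — characteristic polynomial p(λ) = det(λI - Sigma) = λ³ - tr·λ² + c_1·λ - det, where tr = trace, c_1 = sum of the principal 2×2 minors, det = det(Sigma):
  tr = 5 + 9 + 8 = 22,
  c_1 = (5·9 - (2)²) + (5·8 - (-2)²) + (9·8 - (1)²) = 41 + 36 + 71 = 148,
  det = 5·(9·8 - (1)²) - (2)·((2)·8 - (1)·(-2)) + (-2)·((2)·(1) - 9·(-2)) = 5·(71) - (2)·(18) + (-2)·(20) = 279.
  So p(λ) = λ³ - 22λ² + 148λ - 279.
Step 2 — look for an integer root (rational root theorem: any rational root is an integer divisor of 279). Testing λ = 9:
  p(9) = 729 - 1782 + 1332 - 279 = 0  ✓
  Dividing out (λ - 9): p(λ) = (λ - 9)(λ² - 13λ + 31).
Step 3 — remaining eigenvalues from the quadratic λ² - 13λ + 31 = 0:
  Δ = 13² - 4·31 = 169 - 124 = 45,  λ = (13 ± √45)/2 = (13 ± 6.7082)/2 ≈ 9.8541 or 3.1459.
  Sorted: λ_1 = 9.8541,  λ_2 = 9,  λ_3 = 3.1459  (check: sum = 22 = tr ✓).

Step 4 — unit eigenvector for λ_1 ≈ 9.8541: v spans the null space of (Sigma - λ_1 I), whose rows are
  r_1 = (-4.8541, 2, -2),  r_2 = (2, -0.8541, 1),  r_3 = (-2, 1, -1.8541).
  v is orthogonal to every row, so take v ∝ r_1 × r_2 = ((2)·(1) - (-2)·(-0.8541), (-2)·(2) - (-4.8541)·(1), (-4.8541)·(-0.8541) - (2)·(2)) ≈ (0.2918, 0.8541, 0.1459).
  Let u = (0.2918, 0.8541, 0.1459).
  ||u|| = √((0.2918)² + (0.8541)² + (0.1459)²) = √(0.8359) ≈ 0.9143,  v_1 = u/||u|| ≈ (0.3192, 0.9342, 0.1596) (||v_1|| = 1).

λ_1 = 9.8541,  λ_2 = 9,  λ_3 = 3.1459;  v_1 ≈ (0.3192, 0.9342, 0.1596)


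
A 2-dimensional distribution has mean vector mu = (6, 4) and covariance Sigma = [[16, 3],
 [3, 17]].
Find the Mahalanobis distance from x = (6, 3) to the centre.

Step 1 — centre the observation: (x - mu) = (0, -1).

Step 2 — invert Sigma. det(Sigma) = 16·17 - (3)² = 263.
  Sigma^{-1} = (1/det) · [[d, -b], [-b, a]] = [[0.0646, -0.0114],
 [-0.0114, 0.0608]].

Step 3 — form the quadratic (x - mu)^T · Sigma^{-1} · (x - mu):
  Sigma^{-1} · (x - mu) = (0.0114, -0.0608).
  (x - mu)^T · [Sigma^{-1} · (x - mu)] = (0)·(0.0114) + (-1)·(-0.0608) = 0.0608.

Step 4 — take square root: d = √(0.0608) ≈ 0.2467.

d(x, mu) = √(0.0608) ≈ 0.2467


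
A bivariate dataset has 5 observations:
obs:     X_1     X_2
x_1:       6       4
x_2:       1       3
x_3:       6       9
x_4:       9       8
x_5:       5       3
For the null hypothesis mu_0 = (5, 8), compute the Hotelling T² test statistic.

Step 1 — sample mean vector:
  mean(X_1) = (6 + 1 + 6 + 9 + 5) / 5 = 27/5 = 5.4
  mean(X_2) = (4 + 3 + 9 + 8 + 3) / 5 = 27/5 = 5.4
  x̄ = (5.4, 5.4),  deviation x̄ - mu_0 = (5.4, 5.4) - (5, 8) = (0.4, -2.6).

Step 2 — sample covariance matrix, S[i,j] = (1/(n-1)) · Σ_k (x_{k,i} - mean_i) · (x_{k,j} - mean_j), divisor n-1 = 4:
  S[X_1,X_1] = ((0.6)·(0.6) + (-4.4)·(-4.4) + (0.6)·(0.6) + (3.6)·(3.6) + (-0.4)·(-0.4)) / 4 = 33.2/4 = 8.3
  S[X_1,X_2] = ((0.6)·(-1.4) + (-4.4)·(-2.4) + (0.6)·(3.6) + (3.6)·(2.6) + (-0.4)·(-2.4)) / 4 = 22.2/4 = 5.55
  S[X_2,X_2] = ((-1.4)·(-1.4) + (-2.4)·(-2.4) + (3.6)·(3.6) + (2.6)·(2.6) + (-2.4)·(-2.4)) / 4 = 33.2/4 = 8.3
  S = [[8.3, 5.55],
 [5.55, 8.3]].

Step 3 — invert S. det(S) = 8.3·8.3 - (5.55)² = 38.0875.
  S^{-1} = (1/det) · [[d, -b], [-b, a]] = [[0.2179, -0.1457],
 [-0.1457, 0.2179]].

Step 4 — quadratic form (x̄ - mu_0)^T · S^{-1} · (x̄ - mu_0):
  S^{-1} · (x̄ - mu_0) = (0.466, -0.6249),
  (x̄ - mu_0)^T · [...] = (0.4)·(0.466) + (-2.6)·(-0.6249) = 1.8111.

Step 5 — scale by n: T² = 5 · 1.8111 = 9.0555.

T² ≈ 9.0555


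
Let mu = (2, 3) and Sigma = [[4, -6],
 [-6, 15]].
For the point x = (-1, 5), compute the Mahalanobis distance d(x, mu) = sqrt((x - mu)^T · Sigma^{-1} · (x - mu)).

Step 1 — centre the observation: (x - mu) = (-3, 2).

Step 2 — invert Sigma. det(Sigma) = 4·15 - (-6)² = 24.
  Sigma^{-1} = (1/det) · [[d, -b], [-b, a]] = [[0.625, 0.25],
 [0.25, 0.1667]].

Step 3 — form the quadratic (x - mu)^T · Sigma^{-1} · (x - mu):
  Sigma^{-1} · (x - mu) = (-1.375, -0.4167).
  (x - mu)^T · [Sigma^{-1} · (x - mu)] = (-3)·(-1.375) + (2)·(-0.4167) = 3.2917.

Step 4 — take square root: d = √(3.2917) ≈ 1.8143.

d(x, mu) = √(3.2917) ≈ 1.8143


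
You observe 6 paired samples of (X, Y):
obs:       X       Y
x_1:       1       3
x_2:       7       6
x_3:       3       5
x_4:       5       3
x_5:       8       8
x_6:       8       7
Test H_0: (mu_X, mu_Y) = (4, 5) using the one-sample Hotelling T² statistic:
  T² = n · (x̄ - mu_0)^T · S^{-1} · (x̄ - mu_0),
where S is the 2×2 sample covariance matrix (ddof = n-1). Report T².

Step 1 — sample mean vector:
  mean(X) = (1 + 7 + 3 + 5 + 8 + 8) / 6 = 32/6 = 5.3333
  mean(Y) = (3 + 6 + 5 + 3 + 8 + 7) / 6 = 32/6 = 5.3333
  x̄ = (5.3333, 5.3333),  deviation x̄ - mu_0 = (5.3333, 5.3333) - (4, 5) = (1.3333, 0.3333).

Step 2 — sample covariance matrix, S[i,j] = (1/(n-1)) · Σ_k (x_{k,i} - mean_i) · (x_{k,j} - mean_j), divisor n-1 = 5:
  S[X,X] = ((-4.3333)·(-4.3333) + (1.6667)·(1.6667) + (-2.3333)·(-2.3333) + (-0.3333)·(-0.3333) + (2.6667)·(2.6667) + (2.6667)·(2.6667)) / 5 = 41.3333/5 = 8.2667
  S[X,Y] = ((-4.3333)·(-2.3333) + (1.6667)·(0.6667) + (-2.3333)·(-0.3333) + (-0.3333)·(-2.3333) + (2.6667)·(2.6667) + (2.6667)·(1.6667)) / 5 = 24.3333/5 = 4.8667
  S[Y,Y] = ((-2.3333)·(-2.3333) + (0.6667)·(0.6667) + (-0.3333)·(-0.3333) + (-2.3333)·(-2.3333) + (2.6667)·(2.6667) + (1.6667)·(1.6667)) / 5 = 21.3333/5 = 4.2667
  S = [[8.2667, 4.8667],
 [4.8667, 4.2667]].

Step 3 — invert S. det(S) = 8.2667·4.2667 - (4.8667)² = 11.5867.
  S^{-1} = (1/det) · [[d, -b], [-b, a]] = [[0.3682, -0.42],
 [-0.42, 0.7135]].

Step 4 — quadratic form (x̄ - mu_0)^T · S^{-1} · (x̄ - mu_0):
  S^{-1} · (x̄ - mu_0) = (0.351, -0.3222),
  (x̄ - mu_0)^T · [...] = (1.3333)·(0.351) + (0.3333)·(-0.3222) = 0.3606.

Step 5 — scale by n: T² = 6 · 0.3606 = 2.1634.

T² ≈ 2.1634


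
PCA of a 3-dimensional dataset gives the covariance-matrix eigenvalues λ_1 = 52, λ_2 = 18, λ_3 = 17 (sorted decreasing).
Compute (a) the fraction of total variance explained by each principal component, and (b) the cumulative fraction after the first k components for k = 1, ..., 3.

Step 1 — total variance = trace(Sigma) = Σ λ_i = 52 + 18 + 17 = 87.

Step 2 — fraction explained by component i = λ_i / Σ λ:
  PC1: 52/87 = 0.5977
  PC2: 18/87 = 0.2069
  PC3: 17/87 = 0.1954

Step 3 — cumulative fraction after k components = (λ_1 + ... + λ_k) / Σ λ:
  k = 1: 52/87 = 0.5977
  k = 2: (52 + 18)/87 = 70/87 = 0.8046
  k = 3: (52 + 18 + 17)/87 = 87/87 = 1

Summary (fraction, with percent):

explained: PC1 0.5977 (59.77%), PC2 0.2069 (20.69%), PC3 0.1954 (19.54%);  cumulative: 0.5977, 0.8046, 1


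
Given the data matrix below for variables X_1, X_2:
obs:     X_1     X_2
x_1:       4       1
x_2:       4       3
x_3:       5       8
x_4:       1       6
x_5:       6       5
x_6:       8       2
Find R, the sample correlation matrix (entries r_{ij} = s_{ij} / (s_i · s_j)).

Step 1 — column means:
  mean(X_1) = (4 + 4 + 5 + 1 + 6 + 8) / 6 = 28/6 = 4.6667
  mean(X_2) = (1 + 3 + 8 + 6 + 5 + 2) / 6 = 25/6 = 4.1667

Step 2 — sample variances and covariances s[i,j] = (1/(n-1)) · Σ_k (x_{k,i} - mean_i) · (x_{k,j} - mean_j), with n-1 = 5:
  s[X_1,X_1] = ((-0.6667)·(-0.6667) + (-0.6667)·(-0.6667) + (0.3333)·(0.3333) + (-3.6667)·(-3.6667) + (1.3333)·(1.3333) + (3.3333)·(3.3333)) / 5 = 27.3333/5 = 5.4667
  s[X_1,X_2] = ((-0.6667)·(-3.1667) + (-0.6667)·(-1.1667) + (0.3333)·(3.8333) + (-3.6667)·(1.8333) + (1.3333)·(0.8333) + (3.3333)·(-2.1667)) / 5 = -8.6667/5 = -1.7333
  s[X_2,X_2] = ((-3.1667)·(-3.1667) + (-1.1667)·(-1.1667) + (3.8333)·(3.8333) + (1.8333)·(1.8333) + (0.8333)·(0.8333) + (-2.1667)·(-2.1667)) / 5 = 34.8333/5 = 6.9667
  Sample standard deviations s_i = √(s[i,i]):
  s(X_1) = √(5.4667) = 2.3381
  s(X_2) = √(6.9667) = 2.6394

Step 3 — r_{ij} = s_{ij} / (s_i · s_j):
  r[X_1,X_1] = 1 (diagonal).
  r[X_1,X_2] = -1.7333 / (2.3381 · 2.6394) = -1.7333 / 6.1713 = -0.2809
  r[X_2,X_2] = 1 (diagonal).

R is symmetric with unit diagonal. Assembling:

R = [[1, -0.2809],
 [-0.2809, 1]]


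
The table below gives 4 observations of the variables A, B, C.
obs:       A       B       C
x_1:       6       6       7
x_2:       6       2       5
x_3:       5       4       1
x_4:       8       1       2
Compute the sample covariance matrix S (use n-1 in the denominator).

Step 1 — column means:
  mean(A) = (6 + 6 + 5 + 8) / 4 = 25/4 = 6.25
  mean(B) = (6 + 2 + 4 + 1) / 4 = 13/4 = 3.25
  mean(C) = (7 + 5 + 1 + 2) / 4 = 15/4 = 3.75

Step 2 — sample covariance S[i,j] = (1/(n-1)) · Σ_k (x_{k,i} - mean_i) · (x_{k,j} - mean_j), with n-1 = 3.
  S[A,A] = ((-0.25)·(-0.25) + (-0.25)·(-0.25) + (-1.25)·(-1.25) + (1.75)·(1.75)) / 3 = 4.75/3 = 1.5833
  S[A,B] = ((-0.25)·(2.75) + (-0.25)·(-1.25) + (-1.25)·(0.75) + (1.75)·(-2.25)) / 3 = -5.25/3 = -1.75
  S[A,C] = ((-0.25)·(3.25) + (-0.25)·(1.25) + (-1.25)·(-2.75) + (1.75)·(-1.75)) / 3 = -0.75/3 = -0.25
  S[B,B] = ((2.75)·(2.75) + (-1.25)·(-1.25) + (0.75)·(0.75) + (-2.25)·(-2.25)) / 3 = 14.75/3 = 4.9167
  S[B,C] = ((2.75)·(3.25) + (-1.25)·(1.25) + (0.75)·(-2.75) + (-2.25)·(-1.75)) / 3 = 9.25/3 = 3.0833
  S[C,C] = ((3.25)·(3.25) + (1.25)·(1.25) + (-2.75)·(-2.75) + (-1.75)·(-1.75)) / 3 = 22.75/3 = 7.5833

S is symmetric (S[j,i] = S[i,j]). Assembling:

S = [[1.5833, -1.75, -0.25],
 [-1.75, 4.9167, 3.0833],
 [-0.25, 3.0833, 7.5833]]


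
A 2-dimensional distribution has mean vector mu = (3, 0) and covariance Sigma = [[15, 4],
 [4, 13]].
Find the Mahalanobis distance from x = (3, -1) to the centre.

Step 1 — centre the observation: (x - mu) = (0, -1).

Step 2 — invert Sigma. det(Sigma) = 15·13 - (4)² = 179.
  Sigma^{-1} = (1/det) · [[d, -b], [-b, a]] = [[0.0726, -0.0223],
 [-0.0223, 0.0838]].

Step 3 — form the quadratic (x - mu)^T · Sigma^{-1} · (x - mu):
  Sigma^{-1} · (x - mu) = (0.0223, -0.0838).
  (x - mu)^T · [Sigma^{-1} · (x - mu)] = (0)·(0.0223) + (-1)·(-0.0838) = 0.0838.

Step 4 — take square root: d = √(0.0838) ≈ 0.2895.

d(x, mu) = √(0.0838) ≈ 0.2895


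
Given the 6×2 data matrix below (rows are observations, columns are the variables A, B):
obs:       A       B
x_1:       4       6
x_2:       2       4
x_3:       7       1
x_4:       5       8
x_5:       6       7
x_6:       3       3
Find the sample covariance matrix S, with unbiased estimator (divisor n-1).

Step 1 — column means:
  mean(A) = (4 + 2 + 7 + 5 + 6 + 3) / 6 = 27/6 = 4.5
  mean(B) = (6 + 4 + 1 + 8 + 7 + 3) / 6 = 29/6 = 4.8333

Step 2 — sample covariance S[i,j] = (1/(n-1)) · Σ_k (x_{k,i} - mean_i) · (x_{k,j} - mean_j), with n-1 = 5.
  S[A,A] = ((-0.5)·(-0.5) + (-2.5)·(-2.5) + (2.5)·(2.5) + (0.5)·(0.5) + (1.5)·(1.5) + (-1.5)·(-1.5)) / 5 = 17.5/5 = 3.5
  S[A,B] = ((-0.5)·(1.1667) + (-2.5)·(-0.8333) + (2.5)·(-3.8333) + (0.5)·(3.1667) + (1.5)·(2.1667) + (-1.5)·(-1.8333)) / 5 = -0.5/5 = -0.1
  S[B,B] = ((1.1667)·(1.1667) + (-0.8333)·(-0.8333) + (-3.8333)·(-3.8333) + (3.1667)·(3.1667) + (2.1667)·(2.1667) + (-1.8333)·(-1.8333)) / 5 = 34.8333/5 = 6.9667

S is symmetric (S[j,i] = S[i,j]). Assembling:

S = [[3.5, -0.1],
 [-0.1, 6.9667]]
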